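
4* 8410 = 33640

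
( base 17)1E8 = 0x217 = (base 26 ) kf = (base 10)535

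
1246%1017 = 229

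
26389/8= 26389/8 = 3298.62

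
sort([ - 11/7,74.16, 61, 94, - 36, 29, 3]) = [ - 36, - 11/7,3, 29,61, 74.16, 94] 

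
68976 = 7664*9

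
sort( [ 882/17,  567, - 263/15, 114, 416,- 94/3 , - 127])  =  [- 127, - 94/3,-263/15,882/17,114 , 416,567] 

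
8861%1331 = 875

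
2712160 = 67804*40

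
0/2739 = 0= 0.00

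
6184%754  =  152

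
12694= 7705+4989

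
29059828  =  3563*8156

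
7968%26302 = 7968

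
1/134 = 1/134 = 0.01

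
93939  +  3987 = 97926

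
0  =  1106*0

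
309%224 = 85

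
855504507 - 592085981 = 263418526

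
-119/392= - 1 + 39/56 =-0.30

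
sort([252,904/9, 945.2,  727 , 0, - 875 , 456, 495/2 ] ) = [ - 875,0,904/9,495/2,252,  456, 727 , 945.2 ]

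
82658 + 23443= 106101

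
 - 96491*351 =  - 33868341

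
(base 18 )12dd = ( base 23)CGB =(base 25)AJ2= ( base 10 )6727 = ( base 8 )15107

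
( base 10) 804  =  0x324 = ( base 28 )10K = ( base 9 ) 1083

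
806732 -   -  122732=929464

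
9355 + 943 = 10298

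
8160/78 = 104 + 8/13=104.62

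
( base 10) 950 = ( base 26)1AE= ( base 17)34F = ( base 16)3b6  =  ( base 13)581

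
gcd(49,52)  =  1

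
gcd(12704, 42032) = 16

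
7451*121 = 901571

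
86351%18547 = 12163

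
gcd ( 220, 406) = 2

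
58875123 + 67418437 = 126293560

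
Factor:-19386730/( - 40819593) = 2^1*3^(-1 )*5^1*11^1 * 53^( - 1 )*149^( - 1) * 1723^ (  -  1)*176243^1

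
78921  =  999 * 79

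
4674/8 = 2337/4= 584.25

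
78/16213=78/16213 = 0.00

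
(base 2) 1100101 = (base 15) 6b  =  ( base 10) 101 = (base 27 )3K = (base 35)2v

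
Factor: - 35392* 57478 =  - 2^7 * 7^1*29^1 * 79^1*991^1 = - 2034261376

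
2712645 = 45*60281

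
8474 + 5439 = 13913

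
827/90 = 827/90  =  9.19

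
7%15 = 7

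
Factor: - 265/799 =-5^1*17^ ( - 1)*47^( - 1) * 53^1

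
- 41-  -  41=0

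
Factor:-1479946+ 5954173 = 4474227 = 3^1*1129^1*1321^1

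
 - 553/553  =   - 1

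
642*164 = 105288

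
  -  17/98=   -1 + 81/98 =-0.17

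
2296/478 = 4+192/239 = 4.80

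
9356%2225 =456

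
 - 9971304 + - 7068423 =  - 17039727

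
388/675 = 388/675 = 0.57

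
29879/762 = 39 + 161/762 = 39.21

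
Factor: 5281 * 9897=52266057= 3^1*3299^1*5281^1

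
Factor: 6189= 3^1*2063^1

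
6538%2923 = 692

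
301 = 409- 108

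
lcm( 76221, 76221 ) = 76221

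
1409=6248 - 4839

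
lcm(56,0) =0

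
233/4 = 233/4=58.25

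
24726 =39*634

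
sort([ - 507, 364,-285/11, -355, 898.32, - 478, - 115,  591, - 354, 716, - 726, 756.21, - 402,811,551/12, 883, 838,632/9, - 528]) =[ - 726, - 528,-507,-478, - 402,- 355, - 354, - 115, - 285/11, 551/12,632/9, 364,591, 716, 756.21, 811 , 838, 883 , 898.32 ] 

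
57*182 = 10374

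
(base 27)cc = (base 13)1CB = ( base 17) 12D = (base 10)336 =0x150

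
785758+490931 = 1276689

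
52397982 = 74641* 702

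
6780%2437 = 1906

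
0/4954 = 0 = 0.00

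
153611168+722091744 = 875702912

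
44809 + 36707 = 81516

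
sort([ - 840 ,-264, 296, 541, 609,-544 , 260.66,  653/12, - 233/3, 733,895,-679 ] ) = [-840,  -  679,-544,-264,-233/3, 653/12, 260.66, 296, 541, 609 , 733,895 ]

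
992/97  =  10 + 22/97   =  10.23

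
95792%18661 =2487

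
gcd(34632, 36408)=888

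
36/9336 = 3/778 = 0.00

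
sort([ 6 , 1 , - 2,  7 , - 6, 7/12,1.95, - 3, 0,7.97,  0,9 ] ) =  [-6, - 3, - 2 , 0,0,7/12 , 1,  1.95, 6, 7 , 7.97, 9] 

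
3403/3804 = 3403/3804 = 0.89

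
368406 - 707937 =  - 339531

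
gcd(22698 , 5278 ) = 26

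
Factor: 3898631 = 11^1*354421^1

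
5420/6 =2710/3 = 903.33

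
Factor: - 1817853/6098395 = - 3^1*5^(  -  1)*137^1*4423^1*1219679^(-1 )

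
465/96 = 155/32 = 4.84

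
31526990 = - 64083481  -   - 95610471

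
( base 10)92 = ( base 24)3K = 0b1011100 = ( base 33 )2Q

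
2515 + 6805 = 9320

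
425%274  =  151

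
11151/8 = 1393 + 7/8  =  1393.88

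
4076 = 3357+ 719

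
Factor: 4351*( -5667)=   -  3^1*19^1*229^1*1889^1 = - 24657117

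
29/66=29/66= 0.44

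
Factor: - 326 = -2^1*163^1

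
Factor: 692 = 2^2*173^1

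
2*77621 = 155242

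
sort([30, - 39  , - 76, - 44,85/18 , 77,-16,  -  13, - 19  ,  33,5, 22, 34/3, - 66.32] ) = [-76, - 66.32, - 44  , - 39,-19, - 16, - 13,85/18, 5,34/3, 22, 30,33,  77 ]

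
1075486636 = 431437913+644048723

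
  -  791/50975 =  - 791/50975=- 0.02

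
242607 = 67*3621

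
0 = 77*0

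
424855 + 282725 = 707580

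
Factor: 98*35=2^1*5^1*7^3=3430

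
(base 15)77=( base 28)40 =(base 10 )112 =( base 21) 57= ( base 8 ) 160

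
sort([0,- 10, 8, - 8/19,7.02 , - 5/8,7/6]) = [ - 10, - 5/8, - 8/19, 0, 7/6, 7.02,8 ]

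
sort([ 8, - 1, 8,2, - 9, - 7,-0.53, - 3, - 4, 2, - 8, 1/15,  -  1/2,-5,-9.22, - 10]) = [ - 10, - 9.22,  -  9, - 8, - 7, - 5, - 4, - 3, - 1, - 0.53, - 1/2,1/15,2  ,  2,8, 8 ]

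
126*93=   11718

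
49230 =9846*5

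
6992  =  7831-839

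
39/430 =39/430 = 0.09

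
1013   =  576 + 437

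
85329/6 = 14221 + 1/2 = 14221.50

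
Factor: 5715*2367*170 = 2^1  *  3^4*5^2*17^1 * 127^1*263^1 = 2299658850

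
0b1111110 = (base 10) 126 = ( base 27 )4I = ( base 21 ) 60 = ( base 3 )11200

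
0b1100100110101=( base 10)6453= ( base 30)753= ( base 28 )86d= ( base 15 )1DA3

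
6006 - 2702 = 3304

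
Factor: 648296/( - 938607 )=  - 2^3*3^ ( - 1)*11^1*23^(-1 )*53^1*61^( - 1 )*139^1* 223^(  -  1)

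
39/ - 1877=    - 1 + 1838/1877 = - 0.02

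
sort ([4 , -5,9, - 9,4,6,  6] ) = [ - 9,  -  5, 4,4,6,6, 9 ]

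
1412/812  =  353/203  =  1.74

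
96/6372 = 8/531 = 0.02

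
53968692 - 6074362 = 47894330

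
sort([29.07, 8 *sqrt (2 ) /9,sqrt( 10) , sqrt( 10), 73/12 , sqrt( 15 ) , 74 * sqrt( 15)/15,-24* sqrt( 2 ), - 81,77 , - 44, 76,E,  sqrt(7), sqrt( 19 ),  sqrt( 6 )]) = [ - 81,  -  44 , - 24*sqrt (2), 8*sqrt( 2) /9 , sqrt( 6),sqrt( 7 ) , E , sqrt ( 10), sqrt(10),sqrt( 15 ) , sqrt( 19),73/12, 74* sqrt(15) /15, 29.07, 76, 77]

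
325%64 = 5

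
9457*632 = 5976824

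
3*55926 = 167778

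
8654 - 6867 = 1787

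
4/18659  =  4/18659 = 0.00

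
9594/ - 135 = -72  +  14/15 = -71.07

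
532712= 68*7834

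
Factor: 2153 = 2153^1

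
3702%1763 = 176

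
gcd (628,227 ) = 1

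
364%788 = 364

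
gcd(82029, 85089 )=3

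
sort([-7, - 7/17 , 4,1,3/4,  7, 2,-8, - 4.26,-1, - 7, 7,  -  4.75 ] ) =[ - 8,-7, - 7, - 4.75,  -  4.26,-1,-7/17,3/4, 1,2,4,  7, 7] 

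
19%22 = 19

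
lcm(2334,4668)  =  4668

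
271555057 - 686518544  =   - 414963487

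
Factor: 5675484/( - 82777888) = -1418871/20694472 = - 2^ ( - 3 )*3^1*17^1 * 43^1*647^1 * 941^( - 1)*2749^(-1)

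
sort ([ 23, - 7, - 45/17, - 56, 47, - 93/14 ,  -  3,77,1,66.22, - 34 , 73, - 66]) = [ - 66, - 56, - 34, - 7, - 93/14 ,-3, -45/17 , 1,23,47,66.22,73,77]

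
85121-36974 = 48147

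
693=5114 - 4421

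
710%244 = 222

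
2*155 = 310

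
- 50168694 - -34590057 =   -  15578637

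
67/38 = 1 +29/38 = 1.76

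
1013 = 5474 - 4461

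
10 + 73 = 83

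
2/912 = 1/456 =0.00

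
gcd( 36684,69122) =2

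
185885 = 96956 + 88929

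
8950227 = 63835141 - 54884914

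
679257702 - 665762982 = 13494720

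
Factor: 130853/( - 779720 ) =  - 2^( - 3) * 5^(- 1 )*19^1 * 71^1*97^1 *101^( - 1)*193^(-1) 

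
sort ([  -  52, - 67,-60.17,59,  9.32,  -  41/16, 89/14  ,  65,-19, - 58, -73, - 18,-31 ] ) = [ - 73,-67,-60.17, - 58, - 52 , - 31,  -  19, - 18, - 41/16, 89/14,  9.32, 59 , 65 ] 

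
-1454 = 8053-9507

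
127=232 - 105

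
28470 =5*5694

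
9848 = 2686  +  7162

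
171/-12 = -15  +  3/4 = - 14.25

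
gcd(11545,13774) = 1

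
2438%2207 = 231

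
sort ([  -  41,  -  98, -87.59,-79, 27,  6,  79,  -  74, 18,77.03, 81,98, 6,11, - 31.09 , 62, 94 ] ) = [  -  98,-87.59 ,  -  79, - 74,  -  41, - 31.09,6,6,11,  18,  27,  62, 77.03,79,  81,  94  ,  98] 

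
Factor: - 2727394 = - 2^1*71^1*19207^1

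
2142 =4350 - 2208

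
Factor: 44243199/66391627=3^3*7^1*11^1*13^1 * 1637^1*66391627^ (-1) 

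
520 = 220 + 300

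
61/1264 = 61/1264 = 0.05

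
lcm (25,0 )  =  0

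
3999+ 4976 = 8975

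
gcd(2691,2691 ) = 2691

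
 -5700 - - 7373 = 1673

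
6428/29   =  221 + 19/29 = 221.66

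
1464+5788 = 7252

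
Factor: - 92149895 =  - 5^1*18429979^1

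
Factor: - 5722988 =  - 2^2*179^1*7993^1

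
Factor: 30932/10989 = 76/27 = 2^2*3^ ( - 3)*19^1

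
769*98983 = 76117927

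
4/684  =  1/171 = 0.01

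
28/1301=28/1301  =  0.02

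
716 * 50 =35800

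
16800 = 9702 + 7098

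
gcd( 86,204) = 2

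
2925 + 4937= 7862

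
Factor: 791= 7^1*113^1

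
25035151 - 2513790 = 22521361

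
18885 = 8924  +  9961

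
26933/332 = 26933/332  =  81.12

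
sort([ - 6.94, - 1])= [ -6.94 , - 1]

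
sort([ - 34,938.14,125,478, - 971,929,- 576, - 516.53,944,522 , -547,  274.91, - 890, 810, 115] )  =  [ - 971, -890,  -  576 , - 547, - 516.53, - 34 , 115, 125,274.91,478, 522,810,929, 938.14,944] 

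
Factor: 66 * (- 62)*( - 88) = 360096 = 2^5 * 3^1  *11^2*31^1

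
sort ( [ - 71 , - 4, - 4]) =[ - 71, - 4, - 4 ] 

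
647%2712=647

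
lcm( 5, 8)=40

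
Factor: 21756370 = 2^1*5^1 * 37^1 *127^1*463^1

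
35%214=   35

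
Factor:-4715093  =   - 373^1 * 12641^1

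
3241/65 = 49 + 56/65 = 49.86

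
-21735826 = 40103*( - 542 )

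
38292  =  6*6382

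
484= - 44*( - 11)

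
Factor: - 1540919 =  - 19^1*81101^1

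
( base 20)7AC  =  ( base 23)5FM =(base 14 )1152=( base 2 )101111000100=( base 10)3012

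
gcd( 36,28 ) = 4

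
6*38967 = 233802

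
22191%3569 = 777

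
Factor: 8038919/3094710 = 2^(- 1) * 3^(-1) * 5^ (-1)*7^1 * 19^1*43^ ( - 1) * 2399^(-1)*60443^1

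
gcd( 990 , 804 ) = 6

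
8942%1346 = 866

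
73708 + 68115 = 141823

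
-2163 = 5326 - 7489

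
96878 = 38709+58169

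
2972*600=1783200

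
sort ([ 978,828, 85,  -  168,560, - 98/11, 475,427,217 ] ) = [ - 168,-98/11,85,217, 427,475,560, 828,978 ]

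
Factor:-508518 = -2^1*3^4*43^1 *73^1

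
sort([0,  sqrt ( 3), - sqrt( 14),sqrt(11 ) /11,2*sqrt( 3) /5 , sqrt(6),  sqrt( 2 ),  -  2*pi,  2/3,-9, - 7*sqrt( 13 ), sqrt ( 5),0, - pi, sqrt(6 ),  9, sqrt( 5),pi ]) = [ - 7*sqrt(13 ), - 9 , -2*pi , - sqrt( 14),-pi , 0, 0,sqrt(11 )/11,2/3 , 2*sqrt (3)/5,sqrt( 2),sqrt( 3 ), sqrt( 5), sqrt ( 5),sqrt( 6 ), sqrt( 6 ) , pi,9]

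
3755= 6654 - 2899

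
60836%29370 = 2096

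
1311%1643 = 1311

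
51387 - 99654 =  - 48267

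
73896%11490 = 4956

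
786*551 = 433086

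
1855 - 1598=257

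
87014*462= 40200468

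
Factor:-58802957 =- 211^1*278687^1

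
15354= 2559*6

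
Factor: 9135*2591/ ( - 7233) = -3^1*5^1*7^1*29^1 * 2411^(-1 )*2591^1 = - 7889595/2411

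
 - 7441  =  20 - 7461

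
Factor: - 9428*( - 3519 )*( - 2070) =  - 68676663240= -2^3 * 3^4*5^1*17^1*23^2*2357^1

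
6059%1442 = 291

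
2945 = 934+2011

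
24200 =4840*5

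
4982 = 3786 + 1196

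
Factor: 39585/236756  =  105/628 = 2^( - 2)*3^1*5^1*7^1*157^( - 1 )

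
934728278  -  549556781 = 385171497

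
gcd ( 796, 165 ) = 1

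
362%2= 0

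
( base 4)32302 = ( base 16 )3B2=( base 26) 1AA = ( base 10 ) 946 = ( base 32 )TI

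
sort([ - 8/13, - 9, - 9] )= [ - 9, -9, - 8/13]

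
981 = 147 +834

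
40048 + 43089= 83137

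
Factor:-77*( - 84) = 2^2*3^1*7^2*11^1=6468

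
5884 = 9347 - 3463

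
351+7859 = 8210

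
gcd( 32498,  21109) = 1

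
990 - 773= 217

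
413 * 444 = 183372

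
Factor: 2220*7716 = 2^4*3^2*5^1 *37^1*643^1 = 17129520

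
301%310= 301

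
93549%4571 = 2129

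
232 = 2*116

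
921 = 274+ 647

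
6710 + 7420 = 14130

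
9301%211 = 17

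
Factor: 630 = 2^1*3^2 * 5^1 * 7^1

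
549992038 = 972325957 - 422333919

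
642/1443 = 214/481= 0.44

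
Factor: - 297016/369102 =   -  548/681 = - 2^2*3^( - 1)*137^1*227^( - 1) 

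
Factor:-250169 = -250169^1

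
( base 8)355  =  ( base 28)8d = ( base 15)10C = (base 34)6x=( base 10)237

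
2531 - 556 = 1975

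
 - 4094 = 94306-98400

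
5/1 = 5= 5.00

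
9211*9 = 82899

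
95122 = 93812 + 1310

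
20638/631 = 20638/631 =32.71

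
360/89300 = 18/4465 = 0.00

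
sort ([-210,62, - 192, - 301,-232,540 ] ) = [ - 301, -232, - 210, - 192, 62 , 540]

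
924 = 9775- 8851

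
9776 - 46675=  - 36899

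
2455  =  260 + 2195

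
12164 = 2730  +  9434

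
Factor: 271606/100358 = 19^( - 2)*977^1 = 977/361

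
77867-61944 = 15923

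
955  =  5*191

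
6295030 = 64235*98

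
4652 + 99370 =104022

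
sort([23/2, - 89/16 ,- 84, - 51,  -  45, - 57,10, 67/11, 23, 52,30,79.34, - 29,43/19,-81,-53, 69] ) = [ - 84,  -  81,-57, - 53,-51,  -  45, - 29, - 89/16 , 43/19, 67/11, 10, 23/2,23, 30 , 52, 69, 79.34 ]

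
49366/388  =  127 + 45/194 =127.23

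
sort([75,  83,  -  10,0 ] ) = [ - 10,  0, 75,83] 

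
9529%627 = 124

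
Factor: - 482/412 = -241/206 = - 2^( - 1)*103^( - 1 )*241^1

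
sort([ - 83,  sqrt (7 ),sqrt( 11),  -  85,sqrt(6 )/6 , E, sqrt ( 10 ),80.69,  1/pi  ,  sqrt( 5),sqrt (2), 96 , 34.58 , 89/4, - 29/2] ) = [ - 85, - 83,  -  29/2,  1/pi, sqrt(6 ) /6 , sqrt(2),sqrt(5 ),  sqrt (7),E,sqrt(10),sqrt( 11 ),89/4 , 34.58,80.69, 96]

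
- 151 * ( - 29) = 4379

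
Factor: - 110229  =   - 3^1*7^1*29^1 * 181^1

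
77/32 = 2 + 13/32= 2.41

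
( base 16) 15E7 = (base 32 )5f7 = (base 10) 5607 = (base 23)ADI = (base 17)126E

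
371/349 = 371/349 = 1.06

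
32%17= 15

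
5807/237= 5807/237=24.50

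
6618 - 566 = 6052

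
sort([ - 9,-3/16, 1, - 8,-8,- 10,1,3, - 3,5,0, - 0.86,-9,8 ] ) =[-10, - 9,  -  9, - 8, - 8, - 3, - 0.86, - 3/16, 0, 1, 1,3, 5, 8 ]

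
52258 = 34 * 1537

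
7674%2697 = 2280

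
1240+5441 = 6681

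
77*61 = 4697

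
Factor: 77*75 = 3^1*5^2*7^1*11^1 = 5775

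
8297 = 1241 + 7056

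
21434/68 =10717/34 = 315.21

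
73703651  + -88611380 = -14907729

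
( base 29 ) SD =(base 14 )42d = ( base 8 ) 1471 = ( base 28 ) 11D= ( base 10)825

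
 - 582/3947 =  - 582/3947 = - 0.15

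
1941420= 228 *8515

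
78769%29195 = 20379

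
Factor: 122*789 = 96258= 2^1*3^1 *61^1*263^1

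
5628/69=81 + 13/23 = 81.57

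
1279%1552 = 1279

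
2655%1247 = 161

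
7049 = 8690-1641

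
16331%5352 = 275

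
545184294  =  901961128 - 356776834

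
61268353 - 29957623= 31310730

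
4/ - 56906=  - 1 + 28451/28453 = - 0.00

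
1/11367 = 1/11367  =  0.00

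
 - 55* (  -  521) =28655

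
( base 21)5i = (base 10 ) 123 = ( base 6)323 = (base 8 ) 173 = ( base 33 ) 3o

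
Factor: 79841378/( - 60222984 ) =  - 2^( - 2)*3^( - 1 )*563^ ( - 1)*4457^ (  -  1)*39920689^1= - 39920689/30111492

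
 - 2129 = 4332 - 6461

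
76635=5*15327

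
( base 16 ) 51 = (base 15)56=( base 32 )2H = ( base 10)81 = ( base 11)74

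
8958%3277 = 2404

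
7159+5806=12965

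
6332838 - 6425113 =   -  92275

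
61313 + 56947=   118260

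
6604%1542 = 436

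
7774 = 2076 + 5698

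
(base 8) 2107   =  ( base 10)1095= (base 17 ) 3d7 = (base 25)1IK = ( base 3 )1111120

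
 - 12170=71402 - 83572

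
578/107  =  5+43/107 = 5.40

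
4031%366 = 5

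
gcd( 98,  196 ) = 98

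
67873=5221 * 13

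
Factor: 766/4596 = 1/6 = 2^( - 1)* 3^(  -  1) 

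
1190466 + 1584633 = 2775099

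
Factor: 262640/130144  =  335/166 = 2^( - 1)* 5^1*67^1*83^ ( - 1) 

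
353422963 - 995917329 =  - 642494366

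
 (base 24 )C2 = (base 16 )122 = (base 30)9k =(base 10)290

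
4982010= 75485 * 66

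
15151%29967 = 15151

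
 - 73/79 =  - 1  +  6/79= - 0.92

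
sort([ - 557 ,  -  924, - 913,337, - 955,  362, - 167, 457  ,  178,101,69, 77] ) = [ - 955, - 924, - 913, - 557, - 167,  69, 77, 101, 178 , 337, 362,457]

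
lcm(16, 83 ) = 1328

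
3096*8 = 24768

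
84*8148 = 684432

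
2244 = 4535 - 2291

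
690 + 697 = 1387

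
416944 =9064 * 46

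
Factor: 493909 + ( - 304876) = 3^1*13^1*37^1*131^1 = 189033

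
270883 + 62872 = 333755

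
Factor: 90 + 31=121 = 11^2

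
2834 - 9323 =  -6489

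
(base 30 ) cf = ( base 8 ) 567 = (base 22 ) H1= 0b101110111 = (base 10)375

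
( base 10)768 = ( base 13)471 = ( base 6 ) 3320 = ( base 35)lx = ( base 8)1400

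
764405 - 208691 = 555714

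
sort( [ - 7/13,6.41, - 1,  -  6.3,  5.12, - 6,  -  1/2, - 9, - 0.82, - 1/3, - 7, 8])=[-9, - 7, - 6.3, - 6, - 1, - 0.82,- 7/13, - 1/2,  -  1/3,5.12,6.41,8]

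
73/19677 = 73/19677 = 0.00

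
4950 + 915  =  5865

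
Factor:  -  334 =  - 2^1*167^1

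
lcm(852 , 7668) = 7668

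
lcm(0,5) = 0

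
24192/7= 3456 = 3456.00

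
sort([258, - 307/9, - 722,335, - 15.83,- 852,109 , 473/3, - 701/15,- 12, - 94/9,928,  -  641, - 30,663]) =[ - 852, - 722, - 641,- 701/15, - 307/9, - 30, - 15.83, - 12, - 94/9,109,473/3, 258,335,663,928]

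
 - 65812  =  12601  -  78413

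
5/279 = 5/279 = 0.02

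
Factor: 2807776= 2^5*87743^1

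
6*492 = 2952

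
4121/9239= 4121/9239  =  0.45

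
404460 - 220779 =183681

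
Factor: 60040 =2^3*5^1*19^1 *79^1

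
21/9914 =21/9914 =0.00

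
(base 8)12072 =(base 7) 21045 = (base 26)7h4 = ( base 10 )5178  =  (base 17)10fa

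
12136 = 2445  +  9691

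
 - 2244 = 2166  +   - 4410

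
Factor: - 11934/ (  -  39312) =2^( - 3)*7^( - 1 ) * 17^1 = 17/56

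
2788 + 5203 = 7991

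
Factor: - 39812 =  - 2^2*37^1*269^1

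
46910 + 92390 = 139300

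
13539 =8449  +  5090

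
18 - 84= - 66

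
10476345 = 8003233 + 2473112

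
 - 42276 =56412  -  98688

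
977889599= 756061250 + 221828349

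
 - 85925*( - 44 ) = 3780700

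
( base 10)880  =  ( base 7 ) 2365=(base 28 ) 13c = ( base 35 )P5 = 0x370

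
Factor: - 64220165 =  - 5^1 * 1327^1*9679^1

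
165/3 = 55 = 55.00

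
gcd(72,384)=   24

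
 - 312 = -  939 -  - 627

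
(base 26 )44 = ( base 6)300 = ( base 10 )108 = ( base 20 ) 58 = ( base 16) 6C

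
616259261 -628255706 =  - 11996445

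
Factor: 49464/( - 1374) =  - 2^2*3^2 = - 36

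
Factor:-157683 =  - 3^1 * 52561^1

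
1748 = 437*4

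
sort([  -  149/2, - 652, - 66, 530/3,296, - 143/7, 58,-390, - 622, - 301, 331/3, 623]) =[ - 652, - 622 , - 390, - 301,-149/2, - 66, - 143/7, 58,331/3,530/3, 296, 623] 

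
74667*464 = 34645488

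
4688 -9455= -4767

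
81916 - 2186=79730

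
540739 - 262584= 278155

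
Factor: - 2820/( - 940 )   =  3^1= 3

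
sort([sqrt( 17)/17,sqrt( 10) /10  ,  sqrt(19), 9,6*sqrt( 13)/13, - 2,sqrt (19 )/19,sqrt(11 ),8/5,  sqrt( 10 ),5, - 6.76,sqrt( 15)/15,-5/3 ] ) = [ - 6.76, - 2, - 5/3, sqrt( 19 )/19,  sqrt(17)/17,sqrt(15 ) /15,sqrt( 10)/10,  8/5,6*sqrt (13)/13,sqrt( 10),sqrt( 11 ) , sqrt ( 19 ),5,9] 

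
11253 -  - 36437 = 47690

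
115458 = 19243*6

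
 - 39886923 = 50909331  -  90796254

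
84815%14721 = 11210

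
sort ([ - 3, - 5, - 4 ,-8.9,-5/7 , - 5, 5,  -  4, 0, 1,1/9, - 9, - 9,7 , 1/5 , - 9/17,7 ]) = [ - 9, - 9, - 8.9,  -  5, - 5, - 4, - 4 ,-3,-5/7, - 9/17, 0, 1/9, 1/5, 1,5, 7, 7]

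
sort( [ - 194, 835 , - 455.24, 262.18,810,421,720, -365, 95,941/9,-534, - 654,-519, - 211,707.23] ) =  [ - 654, - 534,  -  519,-455.24, - 365,  -  211,  -  194,95, 941/9,262.18,421 , 707.23,720,810, 835 ] 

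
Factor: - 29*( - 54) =2^1*3^3* 29^1 = 1566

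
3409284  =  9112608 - 5703324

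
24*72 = 1728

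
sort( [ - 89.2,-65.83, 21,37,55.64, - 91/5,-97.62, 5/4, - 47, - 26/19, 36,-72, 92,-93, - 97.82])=[ - 97.82,-97.62,  -  93, -89.2, - 72,-65.83, -47, - 91/5,-26/19, 5/4,  21 , 36,37, 55.64, 92 ] 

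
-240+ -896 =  -1136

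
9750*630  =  6142500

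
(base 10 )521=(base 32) g9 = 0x209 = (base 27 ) j8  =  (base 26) K1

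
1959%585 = 204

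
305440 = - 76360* ( - 4)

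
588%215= 158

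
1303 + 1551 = 2854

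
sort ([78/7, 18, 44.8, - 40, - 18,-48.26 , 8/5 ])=[ - 48.26, - 40,-18,  8/5, 78/7,18, 44.8 ]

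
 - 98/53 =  - 98/53 = - 1.85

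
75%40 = 35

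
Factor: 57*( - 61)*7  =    -  24339 = - 3^1*7^1*19^1*61^1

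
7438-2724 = 4714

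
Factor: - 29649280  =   - 2^7*5^1 * 46327^1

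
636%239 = 158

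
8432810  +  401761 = 8834571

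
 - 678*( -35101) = 23798478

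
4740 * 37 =175380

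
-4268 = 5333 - 9601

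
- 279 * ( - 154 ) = 42966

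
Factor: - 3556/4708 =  - 889/1177=- 7^1*11^(-1)*107^( - 1)*127^1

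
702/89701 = 702/89701  =  0.01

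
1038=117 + 921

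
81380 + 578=81958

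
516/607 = 516/607= 0.85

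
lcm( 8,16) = 16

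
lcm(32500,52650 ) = 2632500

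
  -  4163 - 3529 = -7692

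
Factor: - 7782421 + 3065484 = - 4716937 = - 29^1*311^1*523^1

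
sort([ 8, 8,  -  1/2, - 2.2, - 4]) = [  -  4, - 2.2,- 1/2,  8, 8 ]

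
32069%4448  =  933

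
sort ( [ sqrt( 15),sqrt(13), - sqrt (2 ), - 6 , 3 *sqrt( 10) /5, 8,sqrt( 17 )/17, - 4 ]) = [-6, - 4,- sqrt( 2),sqrt (17 )/17,3*sqrt( 10 ) /5,sqrt( 13) , sqrt( 15), 8 ] 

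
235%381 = 235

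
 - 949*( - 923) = 875927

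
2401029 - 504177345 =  - 501776316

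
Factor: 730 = 2^1*5^1*73^1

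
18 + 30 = 48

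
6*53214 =319284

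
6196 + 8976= 15172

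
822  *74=60828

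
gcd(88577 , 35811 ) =1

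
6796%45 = 1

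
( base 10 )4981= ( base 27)6md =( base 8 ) 11565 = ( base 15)1721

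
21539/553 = 38 + 75/79=38.95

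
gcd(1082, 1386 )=2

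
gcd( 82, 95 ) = 1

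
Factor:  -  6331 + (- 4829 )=-11160 = -2^3 *3^2*5^1*31^1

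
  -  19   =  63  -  82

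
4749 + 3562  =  8311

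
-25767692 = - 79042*326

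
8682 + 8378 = 17060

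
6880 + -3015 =3865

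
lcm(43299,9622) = 86598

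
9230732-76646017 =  - 67415285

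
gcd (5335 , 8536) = 1067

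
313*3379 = 1057627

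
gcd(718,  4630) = 2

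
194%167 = 27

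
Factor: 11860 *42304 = 2^8*5^1 * 593^1 *661^1 = 501725440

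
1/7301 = 1/7301 = 0.00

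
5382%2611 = 160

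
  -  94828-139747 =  - 234575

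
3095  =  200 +2895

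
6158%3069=20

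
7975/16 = 7975/16 = 498.44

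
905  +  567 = 1472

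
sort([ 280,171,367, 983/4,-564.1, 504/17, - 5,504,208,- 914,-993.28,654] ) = [ - 993.28, - 914, - 564.1, - 5,504/17 , 171,208,983/4,280,367 , 504,654 ] 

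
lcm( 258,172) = 516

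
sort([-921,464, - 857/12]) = [-921, - 857/12, 464]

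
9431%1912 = 1783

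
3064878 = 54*56757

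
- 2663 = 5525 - 8188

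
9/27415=9/27415 =0.00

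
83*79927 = 6633941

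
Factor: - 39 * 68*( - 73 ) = 2^2*3^1 * 13^1*17^1 * 73^1  =  193596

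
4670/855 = 934/171  =  5.46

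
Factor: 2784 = 2^5*3^1 * 29^1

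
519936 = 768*677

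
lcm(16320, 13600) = 81600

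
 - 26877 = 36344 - 63221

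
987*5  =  4935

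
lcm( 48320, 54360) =434880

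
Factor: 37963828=2^2*7^2*109^1*1777^1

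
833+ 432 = 1265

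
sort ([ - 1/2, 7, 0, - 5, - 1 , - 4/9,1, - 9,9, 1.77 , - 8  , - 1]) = [ - 9, - 8, - 5,  -  1, - 1, - 1/2,  -  4/9, 0,1, 1.77, 7,9]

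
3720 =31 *120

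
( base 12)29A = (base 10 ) 406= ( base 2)110010110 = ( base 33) ca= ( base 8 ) 626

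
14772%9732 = 5040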